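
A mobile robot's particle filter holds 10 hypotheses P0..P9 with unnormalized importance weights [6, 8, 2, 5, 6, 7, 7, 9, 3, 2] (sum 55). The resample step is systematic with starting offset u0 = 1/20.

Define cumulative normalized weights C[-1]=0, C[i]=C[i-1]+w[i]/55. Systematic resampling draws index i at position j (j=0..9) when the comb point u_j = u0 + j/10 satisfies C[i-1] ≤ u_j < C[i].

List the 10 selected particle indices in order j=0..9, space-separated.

0 1 1 3 4 5 6 7 7 8

C = [6/55, 14/55, 16/55, 21/55, 27/55, 34/55, 41/55, 10/11, 53/55, 1]
j=0: u_0=1/20 ∈ [0, 6/55) → index 0
j=1: u_1=3/20 ∈ [6/55, 14/55) → index 1
j=2: u_2=1/4 ∈ [6/55, 14/55) → index 1
j=3: u_3=7/20 ∈ [16/55, 21/55) → index 3
j=4: u_4=9/20 ∈ [21/55, 27/55) → index 4
j=5: u_5=11/20 ∈ [27/55, 34/55) → index 5
j=6: u_6=13/20 ∈ [34/55, 41/55) → index 6
j=7: u_7=3/4 ∈ [41/55, 10/11) → index 7
j=8: u_8=17/20 ∈ [41/55, 10/11) → index 7
j=9: u_9=19/20 ∈ [10/11, 53/55) → index 8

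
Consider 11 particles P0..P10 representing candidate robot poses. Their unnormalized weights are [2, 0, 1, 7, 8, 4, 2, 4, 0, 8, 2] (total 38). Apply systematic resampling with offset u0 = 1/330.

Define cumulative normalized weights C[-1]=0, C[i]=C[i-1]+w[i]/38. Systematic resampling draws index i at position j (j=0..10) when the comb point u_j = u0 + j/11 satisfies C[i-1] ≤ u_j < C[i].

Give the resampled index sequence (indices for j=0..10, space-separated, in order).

0 3 3 4 4 4 5 7 7 9 9

C = [1/19, 1/19, 3/38, 5/19, 9/19, 11/19, 12/19, 14/19, 14/19, 18/19, 1]
j=0: u_0=1/330 ∈ [0, 1/19) → index 0
j=1: u_1=31/330 ∈ [3/38, 5/19) → index 3
j=2: u_2=61/330 ∈ [3/38, 5/19) → index 3
j=3: u_3=91/330 ∈ [5/19, 9/19) → index 4
j=4: u_4=11/30 ∈ [5/19, 9/19) → index 4
j=5: u_5=151/330 ∈ [5/19, 9/19) → index 4
j=6: u_6=181/330 ∈ [9/19, 11/19) → index 5
j=7: u_7=211/330 ∈ [12/19, 14/19) → index 7
j=8: u_8=241/330 ∈ [12/19, 14/19) → index 7
j=9: u_9=271/330 ∈ [14/19, 18/19) → index 9
j=10: u_10=301/330 ∈ [14/19, 18/19) → index 9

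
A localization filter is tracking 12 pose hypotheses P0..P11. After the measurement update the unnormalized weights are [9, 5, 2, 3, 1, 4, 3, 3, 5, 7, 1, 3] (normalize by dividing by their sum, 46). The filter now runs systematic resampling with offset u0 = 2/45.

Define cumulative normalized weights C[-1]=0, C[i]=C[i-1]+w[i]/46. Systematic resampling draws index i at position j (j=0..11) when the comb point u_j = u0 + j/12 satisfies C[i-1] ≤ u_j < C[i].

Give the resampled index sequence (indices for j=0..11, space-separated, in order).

0 0 1 1 3 5 6 7 8 9 9 11

C = [9/46, 7/23, 8/23, 19/46, 10/23, 12/23, 27/46, 15/23, 35/46, 21/23, 43/46, 1]
j=0: u_0=2/45 ∈ [0, 9/46) → index 0
j=1: u_1=23/180 ∈ [0, 9/46) → index 0
j=2: u_2=19/90 ∈ [9/46, 7/23) → index 1
j=3: u_3=53/180 ∈ [9/46, 7/23) → index 1
j=4: u_4=17/45 ∈ [8/23, 19/46) → index 3
j=5: u_5=83/180 ∈ [10/23, 12/23) → index 5
j=6: u_6=49/90 ∈ [12/23, 27/46) → index 6
j=7: u_7=113/180 ∈ [27/46, 15/23) → index 7
j=8: u_8=32/45 ∈ [15/23, 35/46) → index 8
j=9: u_9=143/180 ∈ [35/46, 21/23) → index 9
j=10: u_10=79/90 ∈ [35/46, 21/23) → index 9
j=11: u_11=173/180 ∈ [43/46, 1) → index 11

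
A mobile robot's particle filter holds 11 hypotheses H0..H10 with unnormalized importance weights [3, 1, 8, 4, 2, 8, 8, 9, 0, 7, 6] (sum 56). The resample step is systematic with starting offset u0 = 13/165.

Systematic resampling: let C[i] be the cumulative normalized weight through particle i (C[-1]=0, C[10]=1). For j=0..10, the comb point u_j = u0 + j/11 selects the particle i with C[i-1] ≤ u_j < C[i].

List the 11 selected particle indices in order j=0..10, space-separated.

2 2 3 5 5 6 7 7 9 10 10

C = [3/56, 1/14, 3/14, 2/7, 9/28, 13/28, 17/28, 43/56, 43/56, 25/28, 1]
j=0: u_0=13/165 ∈ [1/14, 3/14) → index 2
j=1: u_1=28/165 ∈ [1/14, 3/14) → index 2
j=2: u_2=43/165 ∈ [3/14, 2/7) → index 3
j=3: u_3=58/165 ∈ [9/28, 13/28) → index 5
j=4: u_4=73/165 ∈ [9/28, 13/28) → index 5
j=5: u_5=8/15 ∈ [13/28, 17/28) → index 6
j=6: u_6=103/165 ∈ [17/28, 43/56) → index 7
j=7: u_7=118/165 ∈ [17/28, 43/56) → index 7
j=8: u_8=133/165 ∈ [43/56, 25/28) → index 9
j=9: u_9=148/165 ∈ [25/28, 1) → index 10
j=10: u_10=163/165 ∈ [25/28, 1) → index 10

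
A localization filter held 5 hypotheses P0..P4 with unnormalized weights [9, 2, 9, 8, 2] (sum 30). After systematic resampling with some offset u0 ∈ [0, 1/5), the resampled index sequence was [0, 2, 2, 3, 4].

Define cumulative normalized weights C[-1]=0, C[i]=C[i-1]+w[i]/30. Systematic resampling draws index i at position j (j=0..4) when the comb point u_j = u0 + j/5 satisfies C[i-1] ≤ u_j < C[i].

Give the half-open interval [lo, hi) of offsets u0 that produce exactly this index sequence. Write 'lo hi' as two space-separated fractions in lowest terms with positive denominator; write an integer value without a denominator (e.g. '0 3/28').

C = [3/10, 11/30, 2/3, 14/15, 1]
j=0 picked index 0: u0 ∈ [0, 3/10)
j=1 picked index 2: u0 ∈ [1/6, 7/15)
j=2 picked index 2: u0 ∈ [-1/30, 4/15)
j=3 picked index 3: u0 ∈ [1/15, 1/3)
j=4 picked index 4: u0 ∈ [2/15, 1/5)
intersection: [1/6, 1/5)

1/6 1/5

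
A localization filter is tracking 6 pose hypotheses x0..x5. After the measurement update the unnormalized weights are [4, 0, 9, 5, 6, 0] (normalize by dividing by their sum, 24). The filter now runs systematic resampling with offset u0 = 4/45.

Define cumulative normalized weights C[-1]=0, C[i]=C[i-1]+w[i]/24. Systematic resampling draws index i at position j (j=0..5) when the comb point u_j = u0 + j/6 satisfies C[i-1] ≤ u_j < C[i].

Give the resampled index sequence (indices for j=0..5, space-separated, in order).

0 2 2 3 4 4

C = [1/6, 1/6, 13/24, 3/4, 1, 1]
j=0: u_0=4/45 ∈ [0, 1/6) → index 0
j=1: u_1=23/90 ∈ [1/6, 13/24) → index 2
j=2: u_2=19/45 ∈ [1/6, 13/24) → index 2
j=3: u_3=53/90 ∈ [13/24, 3/4) → index 3
j=4: u_4=34/45 ∈ [3/4, 1) → index 4
j=5: u_5=83/90 ∈ [3/4, 1) → index 4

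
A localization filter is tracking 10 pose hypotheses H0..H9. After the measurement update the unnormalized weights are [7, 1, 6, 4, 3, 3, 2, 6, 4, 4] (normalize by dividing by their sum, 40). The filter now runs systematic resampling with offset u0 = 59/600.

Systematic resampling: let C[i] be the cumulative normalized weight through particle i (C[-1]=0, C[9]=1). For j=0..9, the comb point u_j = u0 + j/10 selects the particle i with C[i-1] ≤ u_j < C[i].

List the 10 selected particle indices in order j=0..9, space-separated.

C = [7/40, 1/5, 7/20, 9/20, 21/40, 3/5, 13/20, 4/5, 9/10, 1]
j=0: u_0=59/600 ∈ [0, 7/40) → index 0
j=1: u_1=119/600 ∈ [7/40, 1/5) → index 1
j=2: u_2=179/600 ∈ [1/5, 7/20) → index 2
j=3: u_3=239/600 ∈ [7/20, 9/20) → index 3
j=4: u_4=299/600 ∈ [9/20, 21/40) → index 4
j=5: u_5=359/600 ∈ [21/40, 3/5) → index 5
j=6: u_6=419/600 ∈ [13/20, 4/5) → index 7
j=7: u_7=479/600 ∈ [13/20, 4/5) → index 7
j=8: u_8=539/600 ∈ [4/5, 9/10) → index 8
j=9: u_9=599/600 ∈ [9/10, 1) → index 9

0 1 2 3 4 5 7 7 8 9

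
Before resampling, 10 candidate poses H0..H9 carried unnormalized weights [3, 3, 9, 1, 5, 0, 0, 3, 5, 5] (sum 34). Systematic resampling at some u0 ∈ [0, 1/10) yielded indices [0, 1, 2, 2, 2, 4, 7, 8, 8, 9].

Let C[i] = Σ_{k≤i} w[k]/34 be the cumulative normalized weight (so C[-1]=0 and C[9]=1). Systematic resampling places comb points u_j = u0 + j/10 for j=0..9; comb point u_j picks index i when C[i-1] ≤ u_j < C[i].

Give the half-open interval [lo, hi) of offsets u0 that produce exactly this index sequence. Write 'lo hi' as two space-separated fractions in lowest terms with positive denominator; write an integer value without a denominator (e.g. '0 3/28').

3/170 7/170

C = [3/34, 3/17, 15/34, 8/17, 21/34, 21/34, 21/34, 12/17, 29/34, 1]
j=0 picked index 0: u0 ∈ [0, 3/34)
j=1 picked index 1: u0 ∈ [-1/85, 13/170)
j=2 picked index 2: u0 ∈ [-2/85, 41/170)
j=3 picked index 2: u0 ∈ [-21/170, 12/85)
j=4 picked index 2: u0 ∈ [-19/85, 7/170)
j=5 picked index 4: u0 ∈ [-1/34, 2/17)
j=6 picked index 7: u0 ∈ [3/170, 9/85)
j=7 picked index 8: u0 ∈ [1/170, 13/85)
j=8 picked index 8: u0 ∈ [-8/85, 9/170)
j=9 picked index 9: u0 ∈ [-4/85, 1/10)
intersection: [3/170, 7/170)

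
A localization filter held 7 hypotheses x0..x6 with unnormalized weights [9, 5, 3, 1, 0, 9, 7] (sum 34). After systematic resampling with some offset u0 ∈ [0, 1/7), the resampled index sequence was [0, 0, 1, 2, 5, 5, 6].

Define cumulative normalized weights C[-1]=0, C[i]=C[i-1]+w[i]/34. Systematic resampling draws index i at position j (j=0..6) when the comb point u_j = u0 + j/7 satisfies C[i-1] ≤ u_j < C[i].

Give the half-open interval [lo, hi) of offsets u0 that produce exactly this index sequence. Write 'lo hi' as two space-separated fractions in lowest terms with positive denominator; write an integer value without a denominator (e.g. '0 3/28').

0 1/14

C = [9/34, 7/17, 1/2, 9/17, 9/17, 27/34, 1]
j=0 picked index 0: u0 ∈ [0, 9/34)
j=1 picked index 0: u0 ∈ [-1/7, 29/238)
j=2 picked index 1: u0 ∈ [-5/238, 15/119)
j=3 picked index 2: u0 ∈ [-2/119, 1/14)
j=4 picked index 5: u0 ∈ [-5/119, 53/238)
j=5 picked index 5: u0 ∈ [-22/119, 19/238)
j=6 picked index 6: u0 ∈ [-15/238, 1/7)
intersection: [0, 1/14)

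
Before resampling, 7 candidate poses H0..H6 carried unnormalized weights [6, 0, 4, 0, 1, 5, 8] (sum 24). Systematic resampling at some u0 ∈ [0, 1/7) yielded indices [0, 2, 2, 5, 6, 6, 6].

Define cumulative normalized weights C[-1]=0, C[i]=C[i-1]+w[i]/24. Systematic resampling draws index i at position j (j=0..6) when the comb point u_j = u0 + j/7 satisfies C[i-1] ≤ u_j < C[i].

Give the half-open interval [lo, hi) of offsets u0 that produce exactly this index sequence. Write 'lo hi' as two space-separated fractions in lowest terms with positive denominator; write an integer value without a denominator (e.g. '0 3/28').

3/28 11/84

C = [1/4, 1/4, 5/12, 5/12, 11/24, 2/3, 1]
j=0 picked index 0: u0 ∈ [0, 1/4)
j=1 picked index 2: u0 ∈ [3/28, 23/84)
j=2 picked index 2: u0 ∈ [-1/28, 11/84)
j=3 picked index 5: u0 ∈ [5/168, 5/21)
j=4 picked index 6: u0 ∈ [2/21, 3/7)
j=5 picked index 6: u0 ∈ [-1/21, 2/7)
j=6 picked index 6: u0 ∈ [-4/21, 1/7)
intersection: [3/28, 11/84)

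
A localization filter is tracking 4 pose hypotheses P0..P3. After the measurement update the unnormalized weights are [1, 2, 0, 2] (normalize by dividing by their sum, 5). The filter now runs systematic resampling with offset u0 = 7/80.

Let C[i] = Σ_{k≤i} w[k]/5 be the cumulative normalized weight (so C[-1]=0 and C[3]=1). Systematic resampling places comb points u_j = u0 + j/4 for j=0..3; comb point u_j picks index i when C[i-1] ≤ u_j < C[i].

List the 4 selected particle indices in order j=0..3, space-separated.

C = [1/5, 3/5, 3/5, 1]
j=0: u_0=7/80 ∈ [0, 1/5) → index 0
j=1: u_1=27/80 ∈ [1/5, 3/5) → index 1
j=2: u_2=47/80 ∈ [1/5, 3/5) → index 1
j=3: u_3=67/80 ∈ [3/5, 1) → index 3

0 1 1 3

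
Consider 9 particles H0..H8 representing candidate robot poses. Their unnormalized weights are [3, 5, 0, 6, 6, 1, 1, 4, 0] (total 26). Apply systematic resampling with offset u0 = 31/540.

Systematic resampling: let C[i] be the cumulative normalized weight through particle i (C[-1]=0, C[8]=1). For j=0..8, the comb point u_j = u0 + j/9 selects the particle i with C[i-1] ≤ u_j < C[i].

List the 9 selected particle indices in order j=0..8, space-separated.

C = [3/26, 4/13, 4/13, 7/13, 10/13, 21/26, 11/13, 1, 1]
j=0: u_0=31/540 ∈ [0, 3/26) → index 0
j=1: u_1=91/540 ∈ [3/26, 4/13) → index 1
j=2: u_2=151/540 ∈ [3/26, 4/13) → index 1
j=3: u_3=211/540 ∈ [4/13, 7/13) → index 3
j=4: u_4=271/540 ∈ [4/13, 7/13) → index 3
j=5: u_5=331/540 ∈ [7/13, 10/13) → index 4
j=6: u_6=391/540 ∈ [7/13, 10/13) → index 4
j=7: u_7=451/540 ∈ [21/26, 11/13) → index 6
j=8: u_8=511/540 ∈ [11/13, 1) → index 7

0 1 1 3 3 4 4 6 7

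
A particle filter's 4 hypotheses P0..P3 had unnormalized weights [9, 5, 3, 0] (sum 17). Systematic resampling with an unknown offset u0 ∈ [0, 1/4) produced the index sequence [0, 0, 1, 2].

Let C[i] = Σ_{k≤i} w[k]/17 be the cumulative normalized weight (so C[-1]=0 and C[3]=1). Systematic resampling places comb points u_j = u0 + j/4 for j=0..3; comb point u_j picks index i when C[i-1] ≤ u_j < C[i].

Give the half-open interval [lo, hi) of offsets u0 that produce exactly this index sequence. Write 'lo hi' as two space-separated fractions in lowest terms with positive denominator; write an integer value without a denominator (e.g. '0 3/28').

5/68 1/4

C = [9/17, 14/17, 1, 1]
j=0 picked index 0: u0 ∈ [0, 9/17)
j=1 picked index 0: u0 ∈ [-1/4, 19/68)
j=2 picked index 1: u0 ∈ [1/34, 11/34)
j=3 picked index 2: u0 ∈ [5/68, 1/4)
intersection: [5/68, 1/4)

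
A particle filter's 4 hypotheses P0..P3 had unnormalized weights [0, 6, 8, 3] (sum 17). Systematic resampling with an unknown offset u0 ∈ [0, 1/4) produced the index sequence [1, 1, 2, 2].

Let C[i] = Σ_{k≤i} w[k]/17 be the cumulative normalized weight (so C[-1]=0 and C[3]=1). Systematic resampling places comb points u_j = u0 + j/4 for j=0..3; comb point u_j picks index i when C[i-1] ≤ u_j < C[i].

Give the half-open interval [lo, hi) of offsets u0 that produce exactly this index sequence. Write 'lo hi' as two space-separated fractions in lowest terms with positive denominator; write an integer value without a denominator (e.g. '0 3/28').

0 5/68

C = [0, 6/17, 14/17, 1]
j=0 picked index 1: u0 ∈ [0, 6/17)
j=1 picked index 1: u0 ∈ [-1/4, 7/68)
j=2 picked index 2: u0 ∈ [-5/34, 11/34)
j=3 picked index 2: u0 ∈ [-27/68, 5/68)
intersection: [0, 5/68)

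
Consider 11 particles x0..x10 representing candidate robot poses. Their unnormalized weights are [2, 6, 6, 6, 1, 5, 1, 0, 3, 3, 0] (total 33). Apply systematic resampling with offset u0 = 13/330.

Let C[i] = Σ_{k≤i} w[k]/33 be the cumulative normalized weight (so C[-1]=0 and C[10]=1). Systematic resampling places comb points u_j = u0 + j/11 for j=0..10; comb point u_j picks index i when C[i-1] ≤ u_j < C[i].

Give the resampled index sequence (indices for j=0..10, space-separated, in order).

0 1 1 2 2 3 3 5 5 8 9

C = [2/33, 8/33, 14/33, 20/33, 7/11, 26/33, 9/11, 9/11, 10/11, 1, 1]
j=0: u_0=13/330 ∈ [0, 2/33) → index 0
j=1: u_1=43/330 ∈ [2/33, 8/33) → index 1
j=2: u_2=73/330 ∈ [2/33, 8/33) → index 1
j=3: u_3=103/330 ∈ [8/33, 14/33) → index 2
j=4: u_4=133/330 ∈ [8/33, 14/33) → index 2
j=5: u_5=163/330 ∈ [14/33, 20/33) → index 3
j=6: u_6=193/330 ∈ [14/33, 20/33) → index 3
j=7: u_7=223/330 ∈ [7/11, 26/33) → index 5
j=8: u_8=23/30 ∈ [7/11, 26/33) → index 5
j=9: u_9=283/330 ∈ [9/11, 10/11) → index 8
j=10: u_10=313/330 ∈ [10/11, 1) → index 9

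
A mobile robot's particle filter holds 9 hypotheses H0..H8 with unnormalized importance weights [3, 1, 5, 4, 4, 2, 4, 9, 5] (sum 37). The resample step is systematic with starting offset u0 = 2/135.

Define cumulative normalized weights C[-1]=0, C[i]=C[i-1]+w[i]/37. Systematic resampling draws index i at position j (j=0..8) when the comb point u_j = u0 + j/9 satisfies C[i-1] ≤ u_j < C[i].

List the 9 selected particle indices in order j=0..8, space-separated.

C = [3/37, 4/37, 9/37, 13/37, 17/37, 19/37, 23/37, 32/37, 1]
j=0: u_0=2/135 ∈ [0, 3/37) → index 0
j=1: u_1=17/135 ∈ [4/37, 9/37) → index 2
j=2: u_2=32/135 ∈ [4/37, 9/37) → index 2
j=3: u_3=47/135 ∈ [9/37, 13/37) → index 3
j=4: u_4=62/135 ∈ [13/37, 17/37) → index 4
j=5: u_5=77/135 ∈ [19/37, 23/37) → index 6
j=6: u_6=92/135 ∈ [23/37, 32/37) → index 7
j=7: u_7=107/135 ∈ [23/37, 32/37) → index 7
j=8: u_8=122/135 ∈ [32/37, 1) → index 8

0 2 2 3 4 6 7 7 8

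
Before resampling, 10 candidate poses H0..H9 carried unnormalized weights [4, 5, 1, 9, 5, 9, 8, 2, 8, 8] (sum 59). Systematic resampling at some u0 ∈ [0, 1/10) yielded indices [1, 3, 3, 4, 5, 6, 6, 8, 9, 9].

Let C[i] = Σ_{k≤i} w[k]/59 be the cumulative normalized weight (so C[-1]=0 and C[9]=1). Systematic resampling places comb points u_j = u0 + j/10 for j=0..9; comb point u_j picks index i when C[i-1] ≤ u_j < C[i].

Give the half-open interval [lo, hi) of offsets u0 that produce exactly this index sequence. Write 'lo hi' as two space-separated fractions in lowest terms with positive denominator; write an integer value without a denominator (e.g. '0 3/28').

41/590 28/295

C = [4/59, 9/59, 10/59, 19/59, 24/59, 33/59, 41/59, 43/59, 51/59, 1]
j=0 picked index 1: u0 ∈ [4/59, 9/59)
j=1 picked index 3: u0 ∈ [41/590, 131/590)
j=2 picked index 3: u0 ∈ [-9/295, 36/295)
j=3 picked index 4: u0 ∈ [13/590, 63/590)
j=4 picked index 5: u0 ∈ [2/295, 47/295)
j=5 picked index 6: u0 ∈ [7/118, 23/118)
j=6 picked index 6: u0 ∈ [-12/295, 28/295)
j=7 picked index 8: u0 ∈ [17/590, 97/590)
j=8 picked index 9: u0 ∈ [19/295, 1/5)
j=9 picked index 9: u0 ∈ [-21/590, 1/10)
intersection: [41/590, 28/295)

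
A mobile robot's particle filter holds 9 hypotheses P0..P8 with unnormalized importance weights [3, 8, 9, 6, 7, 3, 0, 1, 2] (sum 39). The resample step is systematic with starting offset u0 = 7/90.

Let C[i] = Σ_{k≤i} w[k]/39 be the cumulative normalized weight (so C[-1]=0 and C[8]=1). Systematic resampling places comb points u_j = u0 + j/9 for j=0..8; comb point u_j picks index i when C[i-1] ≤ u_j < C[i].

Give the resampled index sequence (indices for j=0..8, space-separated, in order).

C = [1/13, 11/39, 20/39, 2/3, 11/13, 12/13, 12/13, 37/39, 1]
j=0: u_0=7/90 ∈ [1/13, 11/39) → index 1
j=1: u_1=17/90 ∈ [1/13, 11/39) → index 1
j=2: u_2=3/10 ∈ [11/39, 20/39) → index 2
j=3: u_3=37/90 ∈ [11/39, 20/39) → index 2
j=4: u_4=47/90 ∈ [20/39, 2/3) → index 3
j=5: u_5=19/30 ∈ [20/39, 2/3) → index 3
j=6: u_6=67/90 ∈ [2/3, 11/13) → index 4
j=7: u_7=77/90 ∈ [11/13, 12/13) → index 5
j=8: u_8=29/30 ∈ [37/39, 1) → index 8

1 1 2 2 3 3 4 5 8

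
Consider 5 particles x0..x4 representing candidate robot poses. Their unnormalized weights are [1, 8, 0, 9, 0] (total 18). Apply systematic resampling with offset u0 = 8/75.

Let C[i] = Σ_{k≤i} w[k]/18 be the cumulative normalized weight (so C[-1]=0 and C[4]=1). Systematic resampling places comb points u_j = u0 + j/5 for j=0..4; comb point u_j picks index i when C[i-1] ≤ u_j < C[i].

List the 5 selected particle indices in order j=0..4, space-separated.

C = [1/18, 1/2, 1/2, 1, 1]
j=0: u_0=8/75 ∈ [1/18, 1/2) → index 1
j=1: u_1=23/75 ∈ [1/18, 1/2) → index 1
j=2: u_2=38/75 ∈ [1/2, 1) → index 3
j=3: u_3=53/75 ∈ [1/2, 1) → index 3
j=4: u_4=68/75 ∈ [1/2, 1) → index 3

1 1 3 3 3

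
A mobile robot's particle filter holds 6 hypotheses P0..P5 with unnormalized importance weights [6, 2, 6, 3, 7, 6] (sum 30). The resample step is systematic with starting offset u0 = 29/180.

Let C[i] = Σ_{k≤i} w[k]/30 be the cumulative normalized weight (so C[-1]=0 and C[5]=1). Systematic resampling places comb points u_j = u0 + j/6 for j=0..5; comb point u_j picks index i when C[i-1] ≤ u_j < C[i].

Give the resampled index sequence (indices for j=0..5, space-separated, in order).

0 2 3 4 5 5

C = [1/5, 4/15, 7/15, 17/30, 4/5, 1]
j=0: u_0=29/180 ∈ [0, 1/5) → index 0
j=1: u_1=59/180 ∈ [4/15, 7/15) → index 2
j=2: u_2=89/180 ∈ [7/15, 17/30) → index 3
j=3: u_3=119/180 ∈ [17/30, 4/5) → index 4
j=4: u_4=149/180 ∈ [4/5, 1) → index 5
j=5: u_5=179/180 ∈ [4/5, 1) → index 5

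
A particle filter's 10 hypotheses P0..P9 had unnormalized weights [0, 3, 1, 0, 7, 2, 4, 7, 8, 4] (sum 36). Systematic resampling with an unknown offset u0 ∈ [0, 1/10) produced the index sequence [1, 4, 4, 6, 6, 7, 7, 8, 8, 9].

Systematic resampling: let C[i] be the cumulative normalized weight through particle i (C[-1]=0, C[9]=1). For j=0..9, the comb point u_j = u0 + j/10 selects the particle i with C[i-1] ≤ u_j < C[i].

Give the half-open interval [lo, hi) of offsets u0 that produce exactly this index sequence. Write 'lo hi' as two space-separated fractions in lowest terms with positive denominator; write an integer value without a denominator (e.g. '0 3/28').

C = [0, 1/12, 1/9, 1/9, 11/36, 13/36, 17/36, 2/3, 8/9, 1]
j=0 picked index 1: u0 ∈ [0, 1/12)
j=1 picked index 4: u0 ∈ [1/90, 37/180)
j=2 picked index 4: u0 ∈ [-4/45, 19/180)
j=3 picked index 6: u0 ∈ [11/180, 31/180)
j=4 picked index 6: u0 ∈ [-7/180, 13/180)
j=5 picked index 7: u0 ∈ [-1/36, 1/6)
j=6 picked index 7: u0 ∈ [-23/180, 1/15)
j=7 picked index 8: u0 ∈ [-1/30, 17/90)
j=8 picked index 8: u0 ∈ [-2/15, 4/45)
j=9 picked index 9: u0 ∈ [-1/90, 1/10)
intersection: [11/180, 1/15)

11/180 1/15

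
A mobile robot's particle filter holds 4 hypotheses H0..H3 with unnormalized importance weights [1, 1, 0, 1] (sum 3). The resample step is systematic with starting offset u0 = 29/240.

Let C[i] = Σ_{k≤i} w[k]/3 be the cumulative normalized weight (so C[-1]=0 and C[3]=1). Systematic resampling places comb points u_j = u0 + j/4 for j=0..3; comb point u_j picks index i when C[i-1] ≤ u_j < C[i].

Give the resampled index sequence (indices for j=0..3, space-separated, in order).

C = [1/3, 2/3, 2/3, 1]
j=0: u_0=29/240 ∈ [0, 1/3) → index 0
j=1: u_1=89/240 ∈ [1/3, 2/3) → index 1
j=2: u_2=149/240 ∈ [1/3, 2/3) → index 1
j=3: u_3=209/240 ∈ [2/3, 1) → index 3

0 1 1 3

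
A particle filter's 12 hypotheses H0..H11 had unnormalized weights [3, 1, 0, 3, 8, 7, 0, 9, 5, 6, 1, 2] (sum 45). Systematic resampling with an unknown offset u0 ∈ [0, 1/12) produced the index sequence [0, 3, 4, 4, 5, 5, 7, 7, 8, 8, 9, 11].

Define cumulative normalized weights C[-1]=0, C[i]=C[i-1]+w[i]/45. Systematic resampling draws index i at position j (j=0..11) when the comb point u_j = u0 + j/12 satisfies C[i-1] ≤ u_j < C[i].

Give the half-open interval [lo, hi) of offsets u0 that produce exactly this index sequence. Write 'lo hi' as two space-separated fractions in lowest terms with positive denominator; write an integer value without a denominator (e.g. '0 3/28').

7/180 1/20

C = [1/15, 4/45, 4/45, 7/45, 1/3, 22/45, 22/45, 31/45, 4/5, 14/15, 43/45, 1]
j=0 picked index 0: u0 ∈ [0, 1/15)
j=1 picked index 3: u0 ∈ [1/180, 13/180)
j=2 picked index 4: u0 ∈ [-1/90, 1/6)
j=3 picked index 4: u0 ∈ [-17/180, 1/12)
j=4 picked index 5: u0 ∈ [0, 7/45)
j=5 picked index 5: u0 ∈ [-1/12, 13/180)
j=6 picked index 7: u0 ∈ [-1/90, 17/90)
j=7 picked index 7: u0 ∈ [-17/180, 19/180)
j=8 picked index 8: u0 ∈ [1/45, 2/15)
j=9 picked index 8: u0 ∈ [-11/180, 1/20)
j=10 picked index 9: u0 ∈ [-1/30, 1/10)
j=11 picked index 11: u0 ∈ [7/180, 1/12)
intersection: [7/180, 1/20)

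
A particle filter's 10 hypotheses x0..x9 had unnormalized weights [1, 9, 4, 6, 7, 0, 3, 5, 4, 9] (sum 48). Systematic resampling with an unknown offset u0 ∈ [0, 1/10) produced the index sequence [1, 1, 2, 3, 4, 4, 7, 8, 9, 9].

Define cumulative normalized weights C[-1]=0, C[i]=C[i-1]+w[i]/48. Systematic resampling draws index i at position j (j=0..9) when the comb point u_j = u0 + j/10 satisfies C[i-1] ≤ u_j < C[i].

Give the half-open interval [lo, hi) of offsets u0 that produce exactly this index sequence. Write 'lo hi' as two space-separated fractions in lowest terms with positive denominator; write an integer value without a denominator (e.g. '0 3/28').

C = [1/48, 5/24, 7/24, 5/12, 9/16, 9/16, 5/8, 35/48, 13/16, 1]
j=0 picked index 1: u0 ∈ [1/48, 5/24)
j=1 picked index 1: u0 ∈ [-19/240, 13/120)
j=2 picked index 2: u0 ∈ [1/120, 11/120)
j=3 picked index 3: u0 ∈ [-1/120, 7/60)
j=4 picked index 4: u0 ∈ [1/60, 13/80)
j=5 picked index 4: u0 ∈ [-1/12, 1/16)
j=6 picked index 7: u0 ∈ [1/40, 31/240)
j=7 picked index 8: u0 ∈ [7/240, 9/80)
j=8 picked index 9: u0 ∈ [1/80, 1/5)
j=9 picked index 9: u0 ∈ [-7/80, 1/10)
intersection: [7/240, 1/16)

7/240 1/16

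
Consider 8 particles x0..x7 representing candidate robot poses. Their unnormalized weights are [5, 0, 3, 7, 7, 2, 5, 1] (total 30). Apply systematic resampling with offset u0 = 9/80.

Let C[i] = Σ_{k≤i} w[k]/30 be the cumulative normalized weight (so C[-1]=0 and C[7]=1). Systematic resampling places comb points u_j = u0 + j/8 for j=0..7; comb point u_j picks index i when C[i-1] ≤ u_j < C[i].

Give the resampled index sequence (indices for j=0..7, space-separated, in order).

0 2 3 3 4 5 6 7

C = [1/6, 1/6, 4/15, 1/2, 11/15, 4/5, 29/30, 1]
j=0: u_0=9/80 ∈ [0, 1/6) → index 0
j=1: u_1=19/80 ∈ [1/6, 4/15) → index 2
j=2: u_2=29/80 ∈ [4/15, 1/2) → index 3
j=3: u_3=39/80 ∈ [4/15, 1/2) → index 3
j=4: u_4=49/80 ∈ [1/2, 11/15) → index 4
j=5: u_5=59/80 ∈ [11/15, 4/5) → index 5
j=6: u_6=69/80 ∈ [4/5, 29/30) → index 6
j=7: u_7=79/80 ∈ [29/30, 1) → index 7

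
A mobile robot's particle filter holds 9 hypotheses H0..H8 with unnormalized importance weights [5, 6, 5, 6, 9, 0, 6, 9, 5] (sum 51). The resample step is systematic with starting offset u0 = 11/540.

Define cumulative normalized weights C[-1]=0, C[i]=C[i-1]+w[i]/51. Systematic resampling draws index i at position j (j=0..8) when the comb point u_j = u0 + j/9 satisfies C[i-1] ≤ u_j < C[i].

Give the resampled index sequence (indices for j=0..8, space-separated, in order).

C = [5/51, 11/51, 16/51, 22/51, 31/51, 31/51, 37/51, 46/51, 1]
j=0: u_0=11/540 ∈ [0, 5/51) → index 0
j=1: u_1=71/540 ∈ [5/51, 11/51) → index 1
j=2: u_2=131/540 ∈ [11/51, 16/51) → index 2
j=3: u_3=191/540 ∈ [16/51, 22/51) → index 3
j=4: u_4=251/540 ∈ [22/51, 31/51) → index 4
j=5: u_5=311/540 ∈ [22/51, 31/51) → index 4
j=6: u_6=371/540 ∈ [31/51, 37/51) → index 6
j=7: u_7=431/540 ∈ [37/51, 46/51) → index 7
j=8: u_8=491/540 ∈ [46/51, 1) → index 8

0 1 2 3 4 4 6 7 8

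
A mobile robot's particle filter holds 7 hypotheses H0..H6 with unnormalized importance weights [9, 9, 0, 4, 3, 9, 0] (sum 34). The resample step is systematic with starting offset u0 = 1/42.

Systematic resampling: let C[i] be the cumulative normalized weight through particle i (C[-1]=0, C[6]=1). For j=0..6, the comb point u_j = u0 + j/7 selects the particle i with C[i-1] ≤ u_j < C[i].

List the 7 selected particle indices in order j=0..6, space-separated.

C = [9/34, 9/17, 9/17, 11/17, 25/34, 1, 1]
j=0: u_0=1/42 ∈ [0, 9/34) → index 0
j=1: u_1=1/6 ∈ [0, 9/34) → index 0
j=2: u_2=13/42 ∈ [9/34, 9/17) → index 1
j=3: u_3=19/42 ∈ [9/34, 9/17) → index 1
j=4: u_4=25/42 ∈ [9/17, 11/17) → index 3
j=5: u_5=31/42 ∈ [25/34, 1) → index 5
j=6: u_6=37/42 ∈ [25/34, 1) → index 5

0 0 1 1 3 5 5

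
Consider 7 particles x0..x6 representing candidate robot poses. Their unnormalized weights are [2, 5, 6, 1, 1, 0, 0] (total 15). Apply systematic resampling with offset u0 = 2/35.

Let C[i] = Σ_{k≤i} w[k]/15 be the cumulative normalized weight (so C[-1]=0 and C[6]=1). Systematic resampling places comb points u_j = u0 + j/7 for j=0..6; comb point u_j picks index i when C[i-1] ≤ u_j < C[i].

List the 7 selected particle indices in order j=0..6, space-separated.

0 1 1 2 2 2 3

C = [2/15, 7/15, 13/15, 14/15, 1, 1, 1]
j=0: u_0=2/35 ∈ [0, 2/15) → index 0
j=1: u_1=1/5 ∈ [2/15, 7/15) → index 1
j=2: u_2=12/35 ∈ [2/15, 7/15) → index 1
j=3: u_3=17/35 ∈ [7/15, 13/15) → index 2
j=4: u_4=22/35 ∈ [7/15, 13/15) → index 2
j=5: u_5=27/35 ∈ [7/15, 13/15) → index 2
j=6: u_6=32/35 ∈ [13/15, 14/15) → index 3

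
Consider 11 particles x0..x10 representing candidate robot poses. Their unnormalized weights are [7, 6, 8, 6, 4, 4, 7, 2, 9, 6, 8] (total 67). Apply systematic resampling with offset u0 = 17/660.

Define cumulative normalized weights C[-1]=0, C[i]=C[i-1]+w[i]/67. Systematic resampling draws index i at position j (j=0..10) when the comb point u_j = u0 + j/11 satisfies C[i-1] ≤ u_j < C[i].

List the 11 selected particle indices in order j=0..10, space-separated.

0 1 2 2 3 5 6 8 8 9 10

C = [7/67, 13/67, 21/67, 27/67, 31/67, 35/67, 42/67, 44/67, 53/67, 59/67, 1]
j=0: u_0=17/660 ∈ [0, 7/67) → index 0
j=1: u_1=7/60 ∈ [7/67, 13/67) → index 1
j=2: u_2=137/660 ∈ [13/67, 21/67) → index 2
j=3: u_3=197/660 ∈ [13/67, 21/67) → index 2
j=4: u_4=257/660 ∈ [21/67, 27/67) → index 3
j=5: u_5=317/660 ∈ [31/67, 35/67) → index 5
j=6: u_6=377/660 ∈ [35/67, 42/67) → index 6
j=7: u_7=437/660 ∈ [44/67, 53/67) → index 8
j=8: u_8=497/660 ∈ [44/67, 53/67) → index 8
j=9: u_9=557/660 ∈ [53/67, 59/67) → index 9
j=10: u_10=617/660 ∈ [59/67, 1) → index 10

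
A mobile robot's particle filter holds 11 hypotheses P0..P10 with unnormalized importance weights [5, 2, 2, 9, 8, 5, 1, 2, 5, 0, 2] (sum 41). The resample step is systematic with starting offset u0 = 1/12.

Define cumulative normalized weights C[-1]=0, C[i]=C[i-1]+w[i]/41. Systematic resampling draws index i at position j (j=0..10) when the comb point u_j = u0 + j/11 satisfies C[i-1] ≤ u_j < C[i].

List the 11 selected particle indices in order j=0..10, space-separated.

0 2 3 3 4 4 4 5 7 8 10

C = [5/41, 7/41, 9/41, 18/41, 26/41, 31/41, 32/41, 34/41, 39/41, 39/41, 1]
j=0: u_0=1/12 ∈ [0, 5/41) → index 0
j=1: u_1=23/132 ∈ [7/41, 9/41) → index 2
j=2: u_2=35/132 ∈ [9/41, 18/41) → index 3
j=3: u_3=47/132 ∈ [9/41, 18/41) → index 3
j=4: u_4=59/132 ∈ [18/41, 26/41) → index 4
j=5: u_5=71/132 ∈ [18/41, 26/41) → index 4
j=6: u_6=83/132 ∈ [18/41, 26/41) → index 4
j=7: u_7=95/132 ∈ [26/41, 31/41) → index 5
j=8: u_8=107/132 ∈ [32/41, 34/41) → index 7
j=9: u_9=119/132 ∈ [34/41, 39/41) → index 8
j=10: u_10=131/132 ∈ [39/41, 1) → index 10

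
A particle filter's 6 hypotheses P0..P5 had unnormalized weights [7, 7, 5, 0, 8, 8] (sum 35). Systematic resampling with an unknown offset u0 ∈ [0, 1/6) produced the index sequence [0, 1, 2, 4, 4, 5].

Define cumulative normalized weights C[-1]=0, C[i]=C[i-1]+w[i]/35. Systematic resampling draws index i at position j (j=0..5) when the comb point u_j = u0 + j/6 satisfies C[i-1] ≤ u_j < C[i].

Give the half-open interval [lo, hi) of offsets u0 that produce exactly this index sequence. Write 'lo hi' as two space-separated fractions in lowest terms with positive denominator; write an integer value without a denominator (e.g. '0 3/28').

C = [1/5, 2/5, 19/35, 19/35, 27/35, 1]
j=0 picked index 0: u0 ∈ [0, 1/5)
j=1 picked index 1: u0 ∈ [1/30, 7/30)
j=2 picked index 2: u0 ∈ [1/15, 22/105)
j=3 picked index 4: u0 ∈ [3/70, 19/70)
j=4 picked index 4: u0 ∈ [-13/105, 11/105)
j=5 picked index 5: u0 ∈ [-13/210, 1/6)
intersection: [1/15, 11/105)

1/15 11/105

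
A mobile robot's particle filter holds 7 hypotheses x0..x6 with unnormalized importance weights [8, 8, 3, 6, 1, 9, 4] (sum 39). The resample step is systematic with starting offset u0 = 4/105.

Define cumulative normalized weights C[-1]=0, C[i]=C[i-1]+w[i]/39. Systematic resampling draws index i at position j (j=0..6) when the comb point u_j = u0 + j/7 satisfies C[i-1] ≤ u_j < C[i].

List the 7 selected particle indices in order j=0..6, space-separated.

C = [8/39, 16/39, 19/39, 25/39, 2/3, 35/39, 1]
j=0: u_0=4/105 ∈ [0, 8/39) → index 0
j=1: u_1=19/105 ∈ [0, 8/39) → index 0
j=2: u_2=34/105 ∈ [8/39, 16/39) → index 1
j=3: u_3=7/15 ∈ [16/39, 19/39) → index 2
j=4: u_4=64/105 ∈ [19/39, 25/39) → index 3
j=5: u_5=79/105 ∈ [2/3, 35/39) → index 5
j=6: u_6=94/105 ∈ [2/3, 35/39) → index 5

0 0 1 2 3 5 5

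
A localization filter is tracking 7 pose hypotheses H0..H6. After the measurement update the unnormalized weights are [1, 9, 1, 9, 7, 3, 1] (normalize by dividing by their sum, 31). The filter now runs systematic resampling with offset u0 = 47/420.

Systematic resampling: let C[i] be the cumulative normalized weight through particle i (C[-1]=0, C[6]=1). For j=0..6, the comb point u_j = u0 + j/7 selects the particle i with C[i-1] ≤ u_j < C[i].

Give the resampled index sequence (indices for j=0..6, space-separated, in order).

C = [1/31, 10/31, 11/31, 20/31, 27/31, 30/31, 1]
j=0: u_0=47/420 ∈ [1/31, 10/31) → index 1
j=1: u_1=107/420 ∈ [1/31, 10/31) → index 1
j=2: u_2=167/420 ∈ [11/31, 20/31) → index 3
j=3: u_3=227/420 ∈ [11/31, 20/31) → index 3
j=4: u_4=41/60 ∈ [20/31, 27/31) → index 4
j=5: u_5=347/420 ∈ [20/31, 27/31) → index 4
j=6: u_6=407/420 ∈ [30/31, 1) → index 6

1 1 3 3 4 4 6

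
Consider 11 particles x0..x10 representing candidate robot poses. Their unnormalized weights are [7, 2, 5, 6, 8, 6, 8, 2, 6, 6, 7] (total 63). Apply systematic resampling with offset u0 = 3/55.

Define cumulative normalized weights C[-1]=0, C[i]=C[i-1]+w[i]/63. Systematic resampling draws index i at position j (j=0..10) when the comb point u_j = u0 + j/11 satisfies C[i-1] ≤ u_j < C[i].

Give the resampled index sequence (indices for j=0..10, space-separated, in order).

C = [1/9, 1/7, 2/9, 20/63, 4/9, 34/63, 2/3, 44/63, 50/63, 8/9, 1]
j=0: u_0=3/55 ∈ [0, 1/9) → index 0
j=1: u_1=8/55 ∈ [1/7, 2/9) → index 2
j=2: u_2=13/55 ∈ [2/9, 20/63) → index 3
j=3: u_3=18/55 ∈ [20/63, 4/9) → index 4
j=4: u_4=23/55 ∈ [20/63, 4/9) → index 4
j=5: u_5=28/55 ∈ [4/9, 34/63) → index 5
j=6: u_6=3/5 ∈ [34/63, 2/3) → index 6
j=7: u_7=38/55 ∈ [2/3, 44/63) → index 7
j=8: u_8=43/55 ∈ [44/63, 50/63) → index 8
j=9: u_9=48/55 ∈ [50/63, 8/9) → index 9
j=10: u_10=53/55 ∈ [8/9, 1) → index 10

0 2 3 4 4 5 6 7 8 9 10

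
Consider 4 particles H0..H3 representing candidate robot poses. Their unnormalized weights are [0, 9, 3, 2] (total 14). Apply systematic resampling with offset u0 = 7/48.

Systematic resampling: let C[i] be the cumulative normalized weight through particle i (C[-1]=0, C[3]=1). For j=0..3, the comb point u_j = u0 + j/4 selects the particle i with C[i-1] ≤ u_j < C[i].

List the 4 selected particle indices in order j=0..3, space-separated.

C = [0, 9/14, 6/7, 1]
j=0: u_0=7/48 ∈ [0, 9/14) → index 1
j=1: u_1=19/48 ∈ [0, 9/14) → index 1
j=2: u_2=31/48 ∈ [9/14, 6/7) → index 2
j=3: u_3=43/48 ∈ [6/7, 1) → index 3

1 1 2 3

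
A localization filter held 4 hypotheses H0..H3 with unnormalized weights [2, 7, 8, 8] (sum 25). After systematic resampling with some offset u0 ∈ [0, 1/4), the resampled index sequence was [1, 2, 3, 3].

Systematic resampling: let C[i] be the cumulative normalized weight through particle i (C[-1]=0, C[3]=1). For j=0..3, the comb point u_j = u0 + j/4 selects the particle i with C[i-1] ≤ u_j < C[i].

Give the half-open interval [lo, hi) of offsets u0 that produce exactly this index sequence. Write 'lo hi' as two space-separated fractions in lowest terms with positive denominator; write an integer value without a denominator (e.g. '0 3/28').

C = [2/25, 9/25, 17/25, 1]
j=0 picked index 1: u0 ∈ [2/25, 9/25)
j=1 picked index 2: u0 ∈ [11/100, 43/100)
j=2 picked index 3: u0 ∈ [9/50, 1/2)
j=3 picked index 3: u0 ∈ [-7/100, 1/4)
intersection: [9/50, 1/4)

9/50 1/4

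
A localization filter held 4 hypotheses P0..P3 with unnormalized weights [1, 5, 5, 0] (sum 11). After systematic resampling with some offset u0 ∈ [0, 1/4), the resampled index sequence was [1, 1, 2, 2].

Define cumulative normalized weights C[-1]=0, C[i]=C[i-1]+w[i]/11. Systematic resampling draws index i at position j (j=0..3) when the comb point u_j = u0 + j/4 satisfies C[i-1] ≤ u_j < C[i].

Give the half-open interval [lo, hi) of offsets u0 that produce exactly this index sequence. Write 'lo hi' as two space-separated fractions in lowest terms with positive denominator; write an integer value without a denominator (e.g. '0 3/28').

1/11 1/4

C = [1/11, 6/11, 1, 1]
j=0 picked index 1: u0 ∈ [1/11, 6/11)
j=1 picked index 1: u0 ∈ [-7/44, 13/44)
j=2 picked index 2: u0 ∈ [1/22, 1/2)
j=3 picked index 2: u0 ∈ [-9/44, 1/4)
intersection: [1/11, 1/4)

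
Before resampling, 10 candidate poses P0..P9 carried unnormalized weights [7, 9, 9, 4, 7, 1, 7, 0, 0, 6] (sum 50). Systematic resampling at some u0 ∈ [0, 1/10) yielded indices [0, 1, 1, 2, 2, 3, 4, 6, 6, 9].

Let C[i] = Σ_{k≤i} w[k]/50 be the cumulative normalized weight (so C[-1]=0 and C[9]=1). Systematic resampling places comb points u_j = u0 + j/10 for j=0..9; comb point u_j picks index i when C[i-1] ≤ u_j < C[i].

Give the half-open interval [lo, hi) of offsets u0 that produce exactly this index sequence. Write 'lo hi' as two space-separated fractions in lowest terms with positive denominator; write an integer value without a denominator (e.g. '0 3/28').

C = [7/50, 8/25, 1/2, 29/50, 18/25, 37/50, 22/25, 22/25, 22/25, 1]
j=0 picked index 0: u0 ∈ [0, 7/50)
j=1 picked index 1: u0 ∈ [1/25, 11/50)
j=2 picked index 1: u0 ∈ [-3/50, 3/25)
j=3 picked index 2: u0 ∈ [1/50, 1/5)
j=4 picked index 2: u0 ∈ [-2/25, 1/10)
j=5 picked index 3: u0 ∈ [0, 2/25)
j=6 picked index 4: u0 ∈ [-1/50, 3/25)
j=7 picked index 6: u0 ∈ [1/25, 9/50)
j=8 picked index 6: u0 ∈ [-3/50, 2/25)
j=9 picked index 9: u0 ∈ [-1/50, 1/10)
intersection: [1/25, 2/25)

1/25 2/25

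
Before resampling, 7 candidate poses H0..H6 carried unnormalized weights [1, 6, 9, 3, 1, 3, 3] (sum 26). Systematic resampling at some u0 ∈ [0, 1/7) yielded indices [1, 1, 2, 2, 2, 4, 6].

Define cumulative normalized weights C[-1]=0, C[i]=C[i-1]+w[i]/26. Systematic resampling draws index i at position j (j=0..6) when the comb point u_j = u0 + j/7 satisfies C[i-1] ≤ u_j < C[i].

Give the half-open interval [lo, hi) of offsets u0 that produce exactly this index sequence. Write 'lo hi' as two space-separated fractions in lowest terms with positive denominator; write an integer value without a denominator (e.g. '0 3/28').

C = [1/26, 7/26, 8/13, 19/26, 10/13, 23/26, 1]
j=0 picked index 1: u0 ∈ [1/26, 7/26)
j=1 picked index 1: u0 ∈ [-19/182, 23/182)
j=2 picked index 2: u0 ∈ [-3/182, 30/91)
j=3 picked index 2: u0 ∈ [-29/182, 17/91)
j=4 picked index 2: u0 ∈ [-55/182, 4/91)
j=5 picked index 4: u0 ∈ [3/182, 5/91)
j=6 picked index 6: u0 ∈ [5/182, 1/7)
intersection: [1/26, 4/91)

1/26 4/91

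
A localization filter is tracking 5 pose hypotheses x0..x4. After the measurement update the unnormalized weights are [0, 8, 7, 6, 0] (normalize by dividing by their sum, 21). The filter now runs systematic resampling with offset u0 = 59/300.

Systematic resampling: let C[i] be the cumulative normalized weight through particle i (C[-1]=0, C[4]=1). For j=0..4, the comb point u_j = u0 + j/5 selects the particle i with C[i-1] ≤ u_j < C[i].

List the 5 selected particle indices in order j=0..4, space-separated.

C = [0, 8/21, 5/7, 1, 1]
j=0: u_0=59/300 ∈ [0, 8/21) → index 1
j=1: u_1=119/300 ∈ [8/21, 5/7) → index 2
j=2: u_2=179/300 ∈ [8/21, 5/7) → index 2
j=3: u_3=239/300 ∈ [5/7, 1) → index 3
j=4: u_4=299/300 ∈ [5/7, 1) → index 3

1 2 2 3 3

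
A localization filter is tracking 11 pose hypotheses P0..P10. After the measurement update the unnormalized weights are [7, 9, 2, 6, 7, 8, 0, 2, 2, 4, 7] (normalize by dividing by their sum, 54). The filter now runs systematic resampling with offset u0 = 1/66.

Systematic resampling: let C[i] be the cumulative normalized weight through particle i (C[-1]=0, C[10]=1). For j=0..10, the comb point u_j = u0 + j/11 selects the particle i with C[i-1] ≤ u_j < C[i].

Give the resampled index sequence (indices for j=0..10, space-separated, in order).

0 0 1 1 3 4 4 5 7 9 10

C = [7/54, 8/27, 1/3, 4/9, 31/54, 13/18, 13/18, 41/54, 43/54, 47/54, 1]
j=0: u_0=1/66 ∈ [0, 7/54) → index 0
j=1: u_1=7/66 ∈ [0, 7/54) → index 0
j=2: u_2=13/66 ∈ [7/54, 8/27) → index 1
j=3: u_3=19/66 ∈ [7/54, 8/27) → index 1
j=4: u_4=25/66 ∈ [1/3, 4/9) → index 3
j=5: u_5=31/66 ∈ [4/9, 31/54) → index 4
j=6: u_6=37/66 ∈ [4/9, 31/54) → index 4
j=7: u_7=43/66 ∈ [31/54, 13/18) → index 5
j=8: u_8=49/66 ∈ [13/18, 41/54) → index 7
j=9: u_9=5/6 ∈ [43/54, 47/54) → index 9
j=10: u_10=61/66 ∈ [47/54, 1) → index 10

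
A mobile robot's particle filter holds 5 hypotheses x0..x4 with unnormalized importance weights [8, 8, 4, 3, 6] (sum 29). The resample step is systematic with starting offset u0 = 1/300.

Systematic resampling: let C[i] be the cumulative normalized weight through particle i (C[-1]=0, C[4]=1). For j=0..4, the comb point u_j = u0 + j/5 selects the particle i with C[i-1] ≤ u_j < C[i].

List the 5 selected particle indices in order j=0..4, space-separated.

C = [8/29, 16/29, 20/29, 23/29, 1]
j=0: u_0=1/300 ∈ [0, 8/29) → index 0
j=1: u_1=61/300 ∈ [0, 8/29) → index 0
j=2: u_2=121/300 ∈ [8/29, 16/29) → index 1
j=3: u_3=181/300 ∈ [16/29, 20/29) → index 2
j=4: u_4=241/300 ∈ [23/29, 1) → index 4

0 0 1 2 4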